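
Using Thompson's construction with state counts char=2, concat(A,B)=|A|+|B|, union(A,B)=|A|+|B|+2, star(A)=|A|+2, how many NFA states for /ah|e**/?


Syntax tree has 3 char leaf(s), 1 union(s), 2 star(s)
chars contribute 3×2 = 6; each union adds +2; each star adds +2
Total: 6 + 2 + 4 = 12 states


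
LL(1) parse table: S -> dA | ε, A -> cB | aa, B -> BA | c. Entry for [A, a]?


For [A, a]: 'a' ∈ FIRST(aa)
Entry: A -> aa


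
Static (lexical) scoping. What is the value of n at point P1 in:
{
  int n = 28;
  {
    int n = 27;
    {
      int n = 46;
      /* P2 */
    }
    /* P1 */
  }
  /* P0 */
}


n declared in the same block as P1
n = 27


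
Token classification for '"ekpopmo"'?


Pattern: double-quoted sequence
Type: STRING_LITERAL


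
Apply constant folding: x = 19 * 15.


19 * 15 = 285 at compile time
Optimized: x = 285


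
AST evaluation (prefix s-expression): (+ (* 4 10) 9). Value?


Evaluate inner: (* 4 10) = 40
Evaluate root: (+ 40 9) = 49
Result: 49


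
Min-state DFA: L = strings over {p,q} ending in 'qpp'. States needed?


Track the longest suffix of input matching a prefix of 'qpp': 4 classes (prefixes of length 0..3)
Minimal DFA: 4 states


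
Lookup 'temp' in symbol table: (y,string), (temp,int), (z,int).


Lookup 'temp' → type int


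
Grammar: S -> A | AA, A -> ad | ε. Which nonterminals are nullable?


A nonterminal is nullable iff some alternative derives ε (directly, or every symbol in it is nullable)
Nullable: {A, S}


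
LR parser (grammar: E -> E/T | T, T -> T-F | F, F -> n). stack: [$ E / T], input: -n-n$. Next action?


'-' can extend T; shift to build T -> T-F
Action: shift


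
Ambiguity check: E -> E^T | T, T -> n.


precedence layered via separate nonterminal T: deterministic
Unambiguous


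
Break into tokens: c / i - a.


Scan left to right, longest-match per lexeme
Tokens: ID(c), OP(/), ID(i), OP(-), ID(a)


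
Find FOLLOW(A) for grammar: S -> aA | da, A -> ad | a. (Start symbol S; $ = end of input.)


$ ∈ FOLLOW(S). For each A -> αBβ: add FIRST(β)\{ε} to FOLLOW(B); if β nullable, add FOLLOW(A).
FOLLOW(A) = {$}


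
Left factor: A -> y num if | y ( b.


Common prefix: 'y'
Factored: A -> y A', A' -> num if | ( b


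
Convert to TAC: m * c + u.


Break into single-operator statements:
t1 = m * c
t2 = t1 + u


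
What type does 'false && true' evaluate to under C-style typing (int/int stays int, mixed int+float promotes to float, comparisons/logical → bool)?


Operand types: bool && bool
Rule: logical operators take bool operands and yield bool
Result type: bool


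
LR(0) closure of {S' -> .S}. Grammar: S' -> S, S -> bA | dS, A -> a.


Start: S' -> .S
For each item with dot before a nonterminal B, add B -> .γ for every B-production
Closure: [S' -> .S, S -> .bA, S -> .dS]


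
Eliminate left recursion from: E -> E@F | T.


Left-recursive alternatives: E@F; non-recursive: T
Introduce E': E -> TE', E' -> @FE' | ε


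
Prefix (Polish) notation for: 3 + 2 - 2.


left-to-right (same/higher precedence on left): tree is (- (+ 3 2) 2)
Prefix: - + 3 2 2


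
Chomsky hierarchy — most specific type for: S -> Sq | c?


Left-linear: every RHS is a terminal or one nonterminal followed by a terminal
Classification: Type 3 (Regular)


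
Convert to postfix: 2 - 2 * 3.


* has higher precedence, evaluate 2*3 first
Postfix: 2 2 3 * -


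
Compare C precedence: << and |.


'<<' is shift (level 8); '|' is bitwise OR (level 3)
Higher level binds tighter
'<<' has higher precedence than '|'


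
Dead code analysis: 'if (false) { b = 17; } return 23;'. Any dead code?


condition is constant false, so the whole block is unreachable
Dead: 'if (false) { b = 17; }'


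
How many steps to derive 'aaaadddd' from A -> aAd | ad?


Derivation: A => aAd => aaAdd => aaaAddd => aaaadddd
Steps: 4


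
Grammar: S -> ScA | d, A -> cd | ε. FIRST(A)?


Per alternative of A: FIRST(cd) = {c}; FIRST(ε) = {ε}
FIRST(A) = {c, ε}


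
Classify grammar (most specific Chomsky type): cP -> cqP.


LHS has context (more than one symbol) and |LHS| ≤ |RHS|
Classification: Type 1 (Context-Sensitive)


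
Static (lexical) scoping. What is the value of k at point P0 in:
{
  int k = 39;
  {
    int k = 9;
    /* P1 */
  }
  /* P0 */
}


k declared in the same block as P0
k = 39


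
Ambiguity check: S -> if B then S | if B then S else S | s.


dangling else: 'if B then if B then s else s' parses two ways
Ambiguous


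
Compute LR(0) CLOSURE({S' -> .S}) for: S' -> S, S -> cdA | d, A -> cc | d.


Start: S' -> .S
For each item with dot before a nonterminal B, add B -> .γ for every B-production
Closure: [S' -> .S, S -> .cdA, S -> .d]


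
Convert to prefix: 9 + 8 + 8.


left-to-right (same/higher precedence on left): tree is (+ (+ 9 8) 8)
Prefix: + + 9 8 8


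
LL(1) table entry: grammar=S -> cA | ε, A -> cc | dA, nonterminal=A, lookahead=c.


For [A, c]: 'c' ∈ FIRST(cc)
Entry: A -> cc


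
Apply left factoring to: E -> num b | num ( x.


Common prefix: 'num'
Factored: E -> num E', E' -> b | ( x


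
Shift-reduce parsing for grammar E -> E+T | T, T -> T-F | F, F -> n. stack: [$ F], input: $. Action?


'F' (not preceded by T-) is the handle for T -> F
Action: reduce (T -> F)


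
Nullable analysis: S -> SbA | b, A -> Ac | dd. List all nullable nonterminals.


A nonterminal is nullable iff some alternative derives ε (directly, or every symbol in it is nullable)
Nullable: {}


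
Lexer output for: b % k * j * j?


Scan left to right, longest-match per lexeme
Tokens: ID(b), OP(%), ID(k), OP(*), ID(j), OP(*), ID(j)


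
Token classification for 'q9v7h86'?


Pattern: letter/underscore followed by alphanumerics, not a keyword
Type: IDENTIFIER


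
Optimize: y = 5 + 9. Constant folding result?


5 + 9 = 14 at compile time
Optimized: y = 14


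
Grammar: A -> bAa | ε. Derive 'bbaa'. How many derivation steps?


Derivation: A => bAa => bbAaa => bbaa
Steps: 3


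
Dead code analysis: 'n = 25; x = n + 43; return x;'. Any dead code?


n is read by x's definition; x is returned
No dead code


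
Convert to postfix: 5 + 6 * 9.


* has higher precedence, evaluate 6*9 first
Postfix: 5 6 9 * +


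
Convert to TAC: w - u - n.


Break into single-operator statements:
t1 = w - u
t2 = t1 - n


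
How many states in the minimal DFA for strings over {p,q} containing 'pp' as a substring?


KMP-style automaton: 2 progress states + 1 absorbing accept = 3
Minimal DFA: 3 states


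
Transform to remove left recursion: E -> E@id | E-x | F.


Left-recursive alternatives: E@id, E-x; non-recursive: F
Introduce E': E -> FE', E' -> @idE' | -xE' | ε


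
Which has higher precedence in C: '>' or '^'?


'>' is relational (level 7); '^' is bitwise XOR (level 4)
Higher level binds tighter
'>' has higher precedence than '^'


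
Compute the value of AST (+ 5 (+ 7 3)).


Evaluate inner: (+ 7 3) = 10
Evaluate root: (+ 5 10) = 15
Result: 15


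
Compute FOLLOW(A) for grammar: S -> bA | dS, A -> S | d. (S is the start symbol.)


$ ∈ FOLLOW(S). For each A -> αBβ: add FIRST(β)\{ε} to FOLLOW(B); if β nullable, add FOLLOW(A).
FOLLOW(A) = {$}


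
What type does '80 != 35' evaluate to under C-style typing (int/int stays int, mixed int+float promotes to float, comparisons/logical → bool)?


Operand types: int != int
Rule: comparison yields bool
Result type: bool


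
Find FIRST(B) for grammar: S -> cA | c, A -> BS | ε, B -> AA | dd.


Per alternative of B: FIRST(AA) = {c, d, ε}; FIRST(dd) = {d}
FIRST(B) = {c, d, ε}


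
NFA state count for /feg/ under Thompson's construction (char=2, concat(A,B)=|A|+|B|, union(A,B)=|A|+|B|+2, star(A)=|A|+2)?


Syntax tree has 3 char leaf(s), 0 union(s), 0 star(s)
chars contribute 3×2 = 6; each union adds +2; each star adds +2
Total: 6 + 0 + 0 = 6 states


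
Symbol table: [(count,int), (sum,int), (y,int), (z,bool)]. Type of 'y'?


Lookup 'y' → type int


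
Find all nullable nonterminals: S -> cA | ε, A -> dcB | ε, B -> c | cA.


A nonterminal is nullable iff some alternative derives ε (directly, or every symbol in it is nullable)
Nullable: {A, S}


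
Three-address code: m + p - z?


Break into single-operator statements:
t1 = m + p
t2 = t1 - z


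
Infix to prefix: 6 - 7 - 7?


left-to-right (same/higher precedence on left): tree is (- (- 6 7) 7)
Prefix: - - 6 7 7


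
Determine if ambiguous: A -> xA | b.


right-linear, alternatives start with distinct terminals 'x' vs 'b': unique leftmost derivation
Unambiguous


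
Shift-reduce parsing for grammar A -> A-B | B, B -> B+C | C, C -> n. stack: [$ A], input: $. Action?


start symbol A on stack, input exhausted
Action: accept


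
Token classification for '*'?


Pattern: operator symbol
Type: OPERATOR


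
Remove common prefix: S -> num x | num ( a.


Common prefix: 'num'
Factored: S -> num S', S' -> x | ( a


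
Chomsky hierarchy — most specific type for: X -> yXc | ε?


Single nonterminal LHS, but y^n c^n is not regular
Classification: Type 2 (Context-Free)


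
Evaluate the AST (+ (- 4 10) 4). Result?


Evaluate inner: (- 4 10) = -6
Evaluate root: (+ -6 4) = -2
Result: -2


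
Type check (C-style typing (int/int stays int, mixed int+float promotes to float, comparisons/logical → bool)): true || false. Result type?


Operand types: bool || bool
Rule: logical operators take bool operands and yield bool
Result type: bool


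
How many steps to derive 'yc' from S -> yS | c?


Derivation: S => yS => yc
Steps: 2


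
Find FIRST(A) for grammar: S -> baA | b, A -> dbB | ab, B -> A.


Per alternative of A: FIRST(dbB) = {d}; FIRST(ab) = {a}
FIRST(A) = {a, d}


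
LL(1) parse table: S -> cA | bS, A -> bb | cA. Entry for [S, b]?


For [S, b]: 'b' ∈ FIRST(bS)
Entry: S -> bS


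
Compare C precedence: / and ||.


'/' is multiplicative (level 10); '||' is logical OR (level 1)
Higher level binds tighter
'/' has higher precedence than '||'


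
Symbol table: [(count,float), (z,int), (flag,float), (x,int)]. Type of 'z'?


Lookup 'z' → type int


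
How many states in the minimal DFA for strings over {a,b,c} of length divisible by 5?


Track length mod 5: states 0..4, accept at 0
Minimal DFA: 5 states


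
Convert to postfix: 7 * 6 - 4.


Left to right (same or higher precedence on left)
Postfix: 7 6 * 4 -


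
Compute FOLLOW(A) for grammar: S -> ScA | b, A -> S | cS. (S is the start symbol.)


$ ∈ FOLLOW(S). For each A -> αBβ: add FIRST(β)\{ε} to FOLLOW(B); if β nullable, add FOLLOW(A).
FOLLOW(A) = {$, c}


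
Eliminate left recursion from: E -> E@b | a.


Left-recursive alternatives: E@b; non-recursive: a
Introduce E': E -> aE', E' -> @bE' | ε


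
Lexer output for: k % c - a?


Scan left to right, longest-match per lexeme
Tokens: ID(k), OP(%), ID(c), OP(-), ID(a)


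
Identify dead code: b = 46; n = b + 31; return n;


b is read by n's definition; n is returned
No dead code


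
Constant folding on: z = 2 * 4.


2 * 4 = 8 at compile time
Optimized: z = 8


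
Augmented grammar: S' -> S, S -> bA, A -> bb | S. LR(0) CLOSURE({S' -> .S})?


Start: S' -> .S
For each item with dot before a nonterminal B, add B -> .γ for every B-production
Closure: [S' -> .S, S -> .bA]


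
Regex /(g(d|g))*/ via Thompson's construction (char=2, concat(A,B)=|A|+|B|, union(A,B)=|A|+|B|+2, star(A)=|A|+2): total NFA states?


Syntax tree has 3 char leaf(s), 1 union(s), 1 star(s)
chars contribute 3×2 = 6; each union adds +2; each star adds +2
Total: 6 + 2 + 2 = 10 states


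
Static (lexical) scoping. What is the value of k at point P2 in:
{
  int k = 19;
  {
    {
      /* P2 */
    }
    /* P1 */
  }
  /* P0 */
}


P2's block does not declare k; resolves to the enclosing declaration at depth 0
k = 19


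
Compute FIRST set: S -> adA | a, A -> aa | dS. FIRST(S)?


Per alternative of S: FIRST(adA) = {a}; FIRST(a) = {a}
FIRST(S) = {a}


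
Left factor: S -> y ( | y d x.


Common prefix: 'y'
Factored: S -> y S', S' -> ( | d x


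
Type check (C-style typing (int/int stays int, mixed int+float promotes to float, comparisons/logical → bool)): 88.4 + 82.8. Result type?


Operand types: float + float
Rule: mixed int/float promotes to float; int/int stays int
Result type: float


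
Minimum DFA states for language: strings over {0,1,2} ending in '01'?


Track the longest suffix of input matching a prefix of '01': 3 classes (prefixes of length 0..2)
Minimal DFA: 3 states


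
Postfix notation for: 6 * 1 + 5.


Left to right (same or higher precedence on left)
Postfix: 6 1 * 5 +


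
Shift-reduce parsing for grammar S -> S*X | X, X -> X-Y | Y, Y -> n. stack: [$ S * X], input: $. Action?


handle 'S*X' on top; lookahead ∈ FOLLOW(S) = {*, $}
Action: reduce (S -> S*X)


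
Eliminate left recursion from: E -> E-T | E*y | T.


Left-recursive alternatives: E-T, E*y; non-recursive: T
Introduce E': E -> TE', E' -> -TE' | *yE' | ε


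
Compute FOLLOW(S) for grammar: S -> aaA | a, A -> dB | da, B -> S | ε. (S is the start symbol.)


$ ∈ FOLLOW(S). For each A -> αBβ: add FIRST(β)\{ε} to FOLLOW(B); if β nullable, add FOLLOW(A).
FOLLOW(S) = {$}


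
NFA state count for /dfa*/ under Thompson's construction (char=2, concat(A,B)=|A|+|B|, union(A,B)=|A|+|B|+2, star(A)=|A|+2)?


Syntax tree has 3 char leaf(s), 0 union(s), 1 star(s)
chars contribute 3×2 = 6; each union adds +2; each star adds +2
Total: 6 + 0 + 2 = 8 states


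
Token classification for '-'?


Pattern: operator symbol
Type: OPERATOR


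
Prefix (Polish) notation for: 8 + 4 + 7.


left-to-right (same/higher precedence on left): tree is (+ (+ 8 4) 7)
Prefix: + + 8 4 7


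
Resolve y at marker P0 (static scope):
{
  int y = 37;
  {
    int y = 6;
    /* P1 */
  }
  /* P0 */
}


y declared in the same block as P0
y = 37


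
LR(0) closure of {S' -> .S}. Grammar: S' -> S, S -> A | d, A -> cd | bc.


Start: S' -> .S
For each item with dot before a nonterminal B, add B -> .γ for every B-production
Closure: [S' -> .S, S -> .A, S -> .d, A -> .cd, A -> .bc]


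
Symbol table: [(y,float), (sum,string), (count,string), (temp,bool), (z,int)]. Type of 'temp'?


Lookup 'temp' → type bool


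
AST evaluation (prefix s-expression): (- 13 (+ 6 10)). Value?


Evaluate inner: (+ 6 10) = 16
Evaluate root: (- 13 16) = -3
Result: -3


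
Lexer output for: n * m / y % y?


Scan left to right, longest-match per lexeme
Tokens: ID(n), OP(*), ID(m), OP(/), ID(y), OP(%), ID(y)


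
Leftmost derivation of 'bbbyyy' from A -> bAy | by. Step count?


Derivation: A => bAy => bbAyy => bbbyyy
Steps: 3


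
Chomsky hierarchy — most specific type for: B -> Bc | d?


Left-linear: every RHS is a terminal or one nonterminal followed by a terminal
Classification: Type 3 (Regular)


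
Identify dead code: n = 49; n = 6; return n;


first assignment to n is overwritten before any read
Dead: 'n = 49'


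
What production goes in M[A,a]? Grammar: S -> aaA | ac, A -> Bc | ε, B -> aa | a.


For [A, a]: 'a' ∈ FIRST(Bc)
Entry: A -> Bc


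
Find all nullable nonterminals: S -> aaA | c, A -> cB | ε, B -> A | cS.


A nonterminal is nullable iff some alternative derives ε (directly, or every symbol in it is nullable)
Nullable: {A, B}


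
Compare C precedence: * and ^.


'*' is multiplicative (level 10); '^' is bitwise XOR (level 4)
Higher level binds tighter
'*' has higher precedence than '^'


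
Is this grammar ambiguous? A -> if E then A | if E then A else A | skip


dangling else: 'if E then if E then skip else skip' parses two ways
Ambiguous


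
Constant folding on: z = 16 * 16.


16 * 16 = 256 at compile time
Optimized: z = 256


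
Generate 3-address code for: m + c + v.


Break into single-operator statements:
t1 = m + c
t2 = t1 + v


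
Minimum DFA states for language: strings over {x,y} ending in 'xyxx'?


Track the longest suffix of input matching a prefix of 'xyxx': 5 classes (prefixes of length 0..4)
Minimal DFA: 5 states


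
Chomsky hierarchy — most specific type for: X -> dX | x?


Right-linear: every RHS is a terminal or a terminal followed by one nonterminal
Classification: Type 3 (Regular)


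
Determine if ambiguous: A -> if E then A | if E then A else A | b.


dangling else: 'if E then if E then b else b' parses two ways
Ambiguous


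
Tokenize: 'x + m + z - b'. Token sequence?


Scan left to right, longest-match per lexeme
Tokens: ID(x), OP(+), ID(m), OP(+), ID(z), OP(-), ID(b)


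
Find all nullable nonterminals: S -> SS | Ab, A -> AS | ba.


A nonterminal is nullable iff some alternative derives ε (directly, or every symbol in it is nullable)
Nullable: {}


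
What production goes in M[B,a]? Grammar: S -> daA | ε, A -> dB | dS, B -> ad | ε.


For [B, a]: 'a' ∈ FIRST(ad)
Entry: B -> ad


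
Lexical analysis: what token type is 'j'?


Pattern: letter/underscore followed by alphanumerics, not a keyword
Type: IDENTIFIER


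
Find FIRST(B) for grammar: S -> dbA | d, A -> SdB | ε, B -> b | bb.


Per alternative of B: FIRST(b) = {b}; FIRST(bb) = {b}
FIRST(B) = {b}


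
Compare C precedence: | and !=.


'!=' is equality (level 6); '|' is bitwise OR (level 3)
Higher level binds tighter
'!=' has higher precedence than '|'


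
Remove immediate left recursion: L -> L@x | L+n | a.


Left-recursive alternatives: L@x, L+n; non-recursive: a
Introduce L': L -> aL', L' -> @xL' | +nL' | ε


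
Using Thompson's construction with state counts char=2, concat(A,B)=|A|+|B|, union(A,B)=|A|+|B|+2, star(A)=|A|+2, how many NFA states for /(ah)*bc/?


Syntax tree has 4 char leaf(s), 0 union(s), 1 star(s)
chars contribute 4×2 = 8; each union adds +2; each star adds +2
Total: 8 + 0 + 2 = 10 states


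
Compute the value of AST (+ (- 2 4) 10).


Evaluate inner: (- 2 4) = -2
Evaluate root: (+ -2 10) = 8
Result: 8


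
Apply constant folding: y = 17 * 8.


17 * 8 = 136 at compile time
Optimized: y = 136


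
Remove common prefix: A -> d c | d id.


Common prefix: 'd'
Factored: A -> d A', A' -> c | id


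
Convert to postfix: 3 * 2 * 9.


Left to right (same or higher precedence on left)
Postfix: 3 2 * 9 *


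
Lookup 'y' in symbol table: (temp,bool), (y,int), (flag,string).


Lookup 'y' → type int


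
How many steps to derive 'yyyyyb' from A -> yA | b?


Derivation: A => yA => yyA => yyyA => yyyyA => yyyyyA => yyyyyb
Steps: 6


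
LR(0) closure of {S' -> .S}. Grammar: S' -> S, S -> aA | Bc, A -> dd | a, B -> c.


Start: S' -> .S
For each item with dot before a nonterminal B, add B -> .γ for every B-production
Closure: [S' -> .S, S -> .aA, S -> .Bc, B -> .c]


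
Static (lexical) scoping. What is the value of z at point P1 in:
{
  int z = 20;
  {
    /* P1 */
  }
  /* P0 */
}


P1's block does not declare z; resolves to the enclosing declaration at depth 0
z = 20


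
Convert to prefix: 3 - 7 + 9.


left-to-right (same/higher precedence on left): tree is (+ (- 3 7) 9)
Prefix: + - 3 7 9


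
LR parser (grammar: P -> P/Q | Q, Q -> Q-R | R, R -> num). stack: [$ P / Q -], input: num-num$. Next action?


no handle; shift 'num'
Action: shift


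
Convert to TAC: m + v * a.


Break into single-operator statements:
t1 = v * a
t2 = m + t1


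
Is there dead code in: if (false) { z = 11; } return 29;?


condition is constant false, so the whole block is unreachable
Dead: 'if (false) { z = 11; }'


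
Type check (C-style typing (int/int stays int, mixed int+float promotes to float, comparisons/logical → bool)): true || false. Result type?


Operand types: bool || bool
Rule: logical operators take bool operands and yield bool
Result type: bool


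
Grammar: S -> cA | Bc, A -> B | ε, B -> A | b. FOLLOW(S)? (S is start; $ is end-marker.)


$ ∈ FOLLOW(S). For each A -> αBβ: add FIRST(β)\{ε} to FOLLOW(B); if β nullable, add FOLLOW(A).
FOLLOW(S) = {$}


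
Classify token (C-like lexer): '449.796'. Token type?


Pattern: digits with a decimal point
Type: FLOAT_LITERAL


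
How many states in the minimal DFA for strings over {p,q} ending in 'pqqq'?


Track the longest suffix of input matching a prefix of 'pqqq': 5 classes (prefixes of length 0..4)
Minimal DFA: 5 states


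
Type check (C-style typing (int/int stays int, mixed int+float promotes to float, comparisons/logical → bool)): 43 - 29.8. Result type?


Operand types: int - float
Rule: mixed int/float promotes to float; int/int stays int
Result type: float


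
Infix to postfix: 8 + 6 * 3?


* has higher precedence, evaluate 6*3 first
Postfix: 8 6 3 * +


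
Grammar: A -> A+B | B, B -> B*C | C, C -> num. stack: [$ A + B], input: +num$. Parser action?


handle 'A+B' on top; lookahead ∈ FOLLOW(A) = {+, $}
Action: reduce (A -> A+B)


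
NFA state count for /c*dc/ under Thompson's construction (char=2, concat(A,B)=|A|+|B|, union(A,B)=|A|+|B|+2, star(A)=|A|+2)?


Syntax tree has 3 char leaf(s), 0 union(s), 1 star(s)
chars contribute 3×2 = 6; each union adds +2; each star adds +2
Total: 6 + 0 + 2 = 8 states


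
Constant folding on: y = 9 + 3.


9 + 3 = 12 at compile time
Optimized: y = 12


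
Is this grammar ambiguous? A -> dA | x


right-linear, alternatives start with distinct terminals 'd' vs 'x': unique leftmost derivation
Unambiguous


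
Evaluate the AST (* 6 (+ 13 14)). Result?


Evaluate inner: (+ 13 14) = 27
Evaluate root: (* 6 27) = 162
Result: 162


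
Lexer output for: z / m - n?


Scan left to right, longest-match per lexeme
Tokens: ID(z), OP(/), ID(m), OP(-), ID(n)


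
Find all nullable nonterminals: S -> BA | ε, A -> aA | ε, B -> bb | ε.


A nonterminal is nullable iff some alternative derives ε (directly, or every symbol in it is nullable)
Nullable: {A, B, S}


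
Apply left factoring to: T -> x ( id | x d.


Common prefix: 'x'
Factored: T -> x T', T' -> ( id | d


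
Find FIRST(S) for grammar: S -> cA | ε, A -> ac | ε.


Per alternative of S: FIRST(cA) = {c}; FIRST(ε) = {ε}
FIRST(S) = {c, ε}


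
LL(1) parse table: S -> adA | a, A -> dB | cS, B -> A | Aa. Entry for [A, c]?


For [A, c]: 'c' ∈ FIRST(cS)
Entry: A -> cS


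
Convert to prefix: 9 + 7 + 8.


left-to-right (same/higher precedence on left): tree is (+ (+ 9 7) 8)
Prefix: + + 9 7 8


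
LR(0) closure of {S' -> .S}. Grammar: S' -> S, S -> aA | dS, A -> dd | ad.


Start: S' -> .S
For each item with dot before a nonterminal B, add B -> .γ for every B-production
Closure: [S' -> .S, S -> .aA, S -> .dS]


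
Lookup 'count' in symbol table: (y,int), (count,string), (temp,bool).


Lookup 'count' → type string


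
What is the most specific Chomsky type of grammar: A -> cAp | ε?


Single nonterminal LHS, but c^n p^n is not regular
Classification: Type 2 (Context-Free)


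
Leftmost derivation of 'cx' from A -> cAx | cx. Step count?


Derivation: A => cx
Steps: 1


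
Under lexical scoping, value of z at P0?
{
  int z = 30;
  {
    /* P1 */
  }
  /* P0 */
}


z declared in the same block as P0
z = 30


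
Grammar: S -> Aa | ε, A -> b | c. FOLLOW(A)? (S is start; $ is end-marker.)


$ ∈ FOLLOW(S). For each A -> αBβ: add FIRST(β)\{ε} to FOLLOW(B); if β nullable, add FOLLOW(A).
FOLLOW(A) = {a}


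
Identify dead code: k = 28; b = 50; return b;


k is assigned but never read
Dead: 'k = 28'


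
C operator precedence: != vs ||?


'!=' is equality (level 6); '||' is logical OR (level 1)
Higher level binds tighter
'!=' has higher precedence than '||'


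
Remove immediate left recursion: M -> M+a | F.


Left-recursive alternatives: M+a; non-recursive: F
Introduce M': M -> FM', M' -> +aM' | ε


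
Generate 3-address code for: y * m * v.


Break into single-operator statements:
t1 = y * m
t2 = t1 * v


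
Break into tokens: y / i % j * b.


Scan left to right, longest-match per lexeme
Tokens: ID(y), OP(/), ID(i), OP(%), ID(j), OP(*), ID(b)


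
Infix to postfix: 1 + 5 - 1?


Left to right (same or higher precedence on left)
Postfix: 1 5 + 1 -


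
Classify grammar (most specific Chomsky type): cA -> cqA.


LHS has context (more than one symbol) and |LHS| ≤ |RHS|
Classification: Type 1 (Context-Sensitive)


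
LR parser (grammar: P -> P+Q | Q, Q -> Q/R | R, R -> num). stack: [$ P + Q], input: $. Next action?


handle 'P+Q' on top; lookahead ∈ FOLLOW(P) = {+, $}
Action: reduce (P -> P+Q)


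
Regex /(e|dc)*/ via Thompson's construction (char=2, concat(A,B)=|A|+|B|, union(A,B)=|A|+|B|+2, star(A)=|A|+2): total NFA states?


Syntax tree has 3 char leaf(s), 1 union(s), 1 star(s)
chars contribute 3×2 = 6; each union adds +2; each star adds +2
Total: 6 + 2 + 2 = 10 states


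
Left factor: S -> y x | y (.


Common prefix: 'y'
Factored: S -> y S', S' -> x | (


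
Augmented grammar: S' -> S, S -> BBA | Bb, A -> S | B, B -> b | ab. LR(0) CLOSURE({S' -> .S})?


Start: S' -> .S
For each item with dot before a nonterminal B, add B -> .γ for every B-production
Closure: [S' -> .S, S -> .BBA, S -> .Bb, B -> .b, B -> .ab]


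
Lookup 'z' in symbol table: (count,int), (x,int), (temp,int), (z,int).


Lookup 'z' → type int


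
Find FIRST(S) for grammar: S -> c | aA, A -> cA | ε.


Per alternative of S: FIRST(c) = {c}; FIRST(aA) = {a}
FIRST(S) = {a, c}


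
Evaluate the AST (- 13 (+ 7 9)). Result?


Evaluate inner: (+ 7 9) = 16
Evaluate root: (- 13 16) = -3
Result: -3


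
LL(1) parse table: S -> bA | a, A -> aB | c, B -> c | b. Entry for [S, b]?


For [S, b]: 'b' ∈ FIRST(bA)
Entry: S -> bA


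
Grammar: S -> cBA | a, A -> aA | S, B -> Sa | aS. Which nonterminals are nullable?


A nonterminal is nullable iff some alternative derives ε (directly, or every symbol in it is nullable)
Nullable: {}


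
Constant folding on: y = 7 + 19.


7 + 19 = 26 at compile time
Optimized: y = 26


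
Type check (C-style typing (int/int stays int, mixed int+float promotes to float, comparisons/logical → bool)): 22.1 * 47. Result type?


Operand types: float * int
Rule: mixed int/float promotes to float; int/int stays int
Result type: float


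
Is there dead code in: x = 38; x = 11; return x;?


first assignment to x is overwritten before any read
Dead: 'x = 38'


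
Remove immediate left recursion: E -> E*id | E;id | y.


Left-recursive alternatives: E*id, E;id; non-recursive: y
Introduce E': E -> yE', E' -> *idE' | ;idE' | ε


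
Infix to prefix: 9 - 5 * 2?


'*' binds tighter: tree is (- 9 (* 5 2))
Prefix: - 9 * 5 2


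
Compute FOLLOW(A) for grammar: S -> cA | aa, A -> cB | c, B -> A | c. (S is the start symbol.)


$ ∈ FOLLOW(S). For each A -> αBβ: add FIRST(β)\{ε} to FOLLOW(B); if β nullable, add FOLLOW(A).
FOLLOW(A) = {$}


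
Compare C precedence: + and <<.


'+' is additive (level 9); '<<' is shift (level 8)
Higher level binds tighter
'+' has higher precedence than '<<'


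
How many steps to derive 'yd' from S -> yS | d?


Derivation: S => yS => yd
Steps: 2


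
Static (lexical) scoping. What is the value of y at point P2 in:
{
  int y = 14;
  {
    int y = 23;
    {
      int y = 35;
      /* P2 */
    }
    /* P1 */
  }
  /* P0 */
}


y declared in the same block as P2
y = 35


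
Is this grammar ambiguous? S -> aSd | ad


balanced a^n…d^n: each string has a unique parse
Unambiguous


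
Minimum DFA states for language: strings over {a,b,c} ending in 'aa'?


Track the longest suffix of input matching a prefix of 'aa': 3 classes (prefixes of length 0..2)
Minimal DFA: 3 states


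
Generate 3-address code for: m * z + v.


Break into single-operator statements:
t1 = m * z
t2 = t1 + v


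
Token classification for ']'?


Pattern: delimiter/punctuation
Type: PUNCTUATION


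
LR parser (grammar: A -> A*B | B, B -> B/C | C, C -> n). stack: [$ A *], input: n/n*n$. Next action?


no handle ('A*' is not any RHS); shift 'n'
Action: shift


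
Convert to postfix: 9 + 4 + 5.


Left to right (same or higher precedence on left)
Postfix: 9 4 + 5 +


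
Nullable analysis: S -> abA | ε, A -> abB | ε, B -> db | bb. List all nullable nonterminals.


A nonterminal is nullable iff some alternative derives ε (directly, or every symbol in it is nullable)
Nullable: {A, S}


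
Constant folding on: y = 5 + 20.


5 + 20 = 25 at compile time
Optimized: y = 25


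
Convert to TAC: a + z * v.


Break into single-operator statements:
t1 = z * v
t2 = a + t1


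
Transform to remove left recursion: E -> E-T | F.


Left-recursive alternatives: E-T; non-recursive: F
Introduce E': E -> FE', E' -> -TE' | ε


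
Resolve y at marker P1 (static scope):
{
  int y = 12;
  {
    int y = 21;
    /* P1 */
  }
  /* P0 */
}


y declared in the same block as P1
y = 21


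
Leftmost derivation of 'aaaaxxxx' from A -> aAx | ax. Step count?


Derivation: A => aAx => aaAxx => aaaAxxx => aaaaxxxx
Steps: 4


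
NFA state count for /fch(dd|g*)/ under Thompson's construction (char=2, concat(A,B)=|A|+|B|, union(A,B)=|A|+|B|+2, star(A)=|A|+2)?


Syntax tree has 6 char leaf(s), 1 union(s), 1 star(s)
chars contribute 6×2 = 12; each union adds +2; each star adds +2
Total: 12 + 2 + 2 = 16 states


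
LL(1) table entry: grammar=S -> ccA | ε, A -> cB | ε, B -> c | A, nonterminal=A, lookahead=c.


For [A, c]: 'c' ∈ FIRST(cB)
Entry: A -> cB


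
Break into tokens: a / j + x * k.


Scan left to right, longest-match per lexeme
Tokens: ID(a), OP(/), ID(j), OP(+), ID(x), OP(*), ID(k)


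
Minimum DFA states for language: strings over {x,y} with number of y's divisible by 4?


Track (count of y) mod 4: states 0..3, accept at 0
Minimal DFA: 4 states


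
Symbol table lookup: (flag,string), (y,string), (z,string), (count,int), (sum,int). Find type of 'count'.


Lookup 'count' → type int


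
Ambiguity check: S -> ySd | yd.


balanced y^n…d^n: each string has a unique parse
Unambiguous


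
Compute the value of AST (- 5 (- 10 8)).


Evaluate inner: (- 10 8) = 2
Evaluate root: (- 5 2) = 3
Result: 3


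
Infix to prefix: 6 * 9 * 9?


left-to-right (same/higher precedence on left): tree is (* (* 6 9) 9)
Prefix: * * 6 9 9


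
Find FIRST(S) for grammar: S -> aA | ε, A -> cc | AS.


Per alternative of S: FIRST(aA) = {a}; FIRST(ε) = {ε}
FIRST(S) = {a, ε}


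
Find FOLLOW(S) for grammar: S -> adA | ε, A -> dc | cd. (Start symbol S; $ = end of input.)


$ ∈ FOLLOW(S). For each A -> αBβ: add FIRST(β)\{ε} to FOLLOW(B); if β nullable, add FOLLOW(A).
FOLLOW(S) = {$}


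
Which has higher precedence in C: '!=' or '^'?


'!=' is equality (level 6); '^' is bitwise XOR (level 4)
Higher level binds tighter
'!=' has higher precedence than '^'


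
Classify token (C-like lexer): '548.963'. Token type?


Pattern: digits with a decimal point
Type: FLOAT_LITERAL


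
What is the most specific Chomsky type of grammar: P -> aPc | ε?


Single nonterminal LHS, but a^n c^n is not regular
Classification: Type 2 (Context-Free)


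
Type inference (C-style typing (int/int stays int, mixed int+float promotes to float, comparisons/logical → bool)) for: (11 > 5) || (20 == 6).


Operand types: bool || bool
Rule: logical operators take bool operands and yield bool
Result type: bool


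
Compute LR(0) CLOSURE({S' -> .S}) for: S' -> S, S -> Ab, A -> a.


Start: S' -> .S
For each item with dot before a nonterminal B, add B -> .γ for every B-production
Closure: [S' -> .S, S -> .Ab, A -> .a]


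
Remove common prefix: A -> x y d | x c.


Common prefix: 'x'
Factored: A -> x A', A' -> y d | c


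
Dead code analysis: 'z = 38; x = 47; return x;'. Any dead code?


z is assigned but never read
Dead: 'z = 38'


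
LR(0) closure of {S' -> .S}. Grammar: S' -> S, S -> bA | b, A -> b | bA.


Start: S' -> .S
For each item with dot before a nonterminal B, add B -> .γ for every B-production
Closure: [S' -> .S, S -> .bA, S -> .b]


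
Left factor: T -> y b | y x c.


Common prefix: 'y'
Factored: T -> y T', T' -> b | x c


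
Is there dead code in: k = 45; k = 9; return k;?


first assignment to k is overwritten before any read
Dead: 'k = 45'


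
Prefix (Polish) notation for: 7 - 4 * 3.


'*' binds tighter: tree is (- 7 (* 4 3))
Prefix: - 7 * 4 3


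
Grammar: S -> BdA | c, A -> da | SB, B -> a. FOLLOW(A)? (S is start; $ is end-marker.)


$ ∈ FOLLOW(S). For each A -> αBβ: add FIRST(β)\{ε} to FOLLOW(B); if β nullable, add FOLLOW(A).
FOLLOW(A) = {$, a}


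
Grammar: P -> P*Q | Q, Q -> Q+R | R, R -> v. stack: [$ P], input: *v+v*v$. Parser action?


shift '*' to continue P -> P*Q
Action: shift


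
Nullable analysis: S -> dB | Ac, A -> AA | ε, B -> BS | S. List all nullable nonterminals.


A nonterminal is nullable iff some alternative derives ε (directly, or every symbol in it is nullable)
Nullable: {A}


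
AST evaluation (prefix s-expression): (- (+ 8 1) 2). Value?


Evaluate inner: (+ 8 1) = 9
Evaluate root: (- 9 2) = 7
Result: 7


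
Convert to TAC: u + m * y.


Break into single-operator statements:
t1 = m * y
t2 = u + t1


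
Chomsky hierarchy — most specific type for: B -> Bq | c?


Left-linear: every RHS is a terminal or one nonterminal followed by a terminal
Classification: Type 3 (Regular)


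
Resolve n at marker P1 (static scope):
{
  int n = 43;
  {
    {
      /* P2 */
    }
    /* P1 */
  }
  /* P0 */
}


P1's block does not declare n; resolves to the enclosing declaration at depth 0
n = 43


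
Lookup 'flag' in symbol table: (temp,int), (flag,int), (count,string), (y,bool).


Lookup 'flag' → type int


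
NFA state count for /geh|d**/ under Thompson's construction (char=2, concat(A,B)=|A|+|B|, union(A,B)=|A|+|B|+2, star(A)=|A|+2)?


Syntax tree has 4 char leaf(s), 1 union(s), 2 star(s)
chars contribute 4×2 = 8; each union adds +2; each star adds +2
Total: 8 + 2 + 4 = 14 states


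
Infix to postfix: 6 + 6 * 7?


* has higher precedence, evaluate 6*7 first
Postfix: 6 6 7 * +


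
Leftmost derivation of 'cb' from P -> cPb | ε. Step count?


Derivation: P => cPb => cb
Steps: 2


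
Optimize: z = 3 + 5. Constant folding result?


3 + 5 = 8 at compile time
Optimized: z = 8


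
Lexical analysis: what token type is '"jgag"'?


Pattern: double-quoted sequence
Type: STRING_LITERAL


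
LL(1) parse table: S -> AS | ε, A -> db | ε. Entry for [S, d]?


For [S, d]: 'd' ∈ FIRST(AS)
Entry: S -> AS


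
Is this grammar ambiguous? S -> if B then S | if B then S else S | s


dangling else: 'if B then if B then s else s' parses two ways
Ambiguous


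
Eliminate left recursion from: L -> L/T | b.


Left-recursive alternatives: L/T; non-recursive: b
Introduce L': L -> bL', L' -> /TL' | ε


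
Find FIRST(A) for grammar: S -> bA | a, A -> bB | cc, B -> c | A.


Per alternative of A: FIRST(bB) = {b}; FIRST(cc) = {c}
FIRST(A) = {b, c}


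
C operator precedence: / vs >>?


'/' is multiplicative (level 10); '>>' is shift (level 8)
Higher level binds tighter
'/' has higher precedence than '>>'


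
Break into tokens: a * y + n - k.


Scan left to right, longest-match per lexeme
Tokens: ID(a), OP(*), ID(y), OP(+), ID(n), OP(-), ID(k)


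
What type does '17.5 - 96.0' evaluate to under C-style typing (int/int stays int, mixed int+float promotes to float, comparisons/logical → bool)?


Operand types: float - float
Rule: mixed int/float promotes to float; int/int stays int
Result type: float


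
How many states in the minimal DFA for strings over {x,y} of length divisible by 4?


Track length mod 4: states 0..3, accept at 0
Minimal DFA: 4 states


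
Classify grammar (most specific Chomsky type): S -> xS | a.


Right-linear: every RHS is a terminal or a terminal followed by one nonterminal
Classification: Type 3 (Regular)


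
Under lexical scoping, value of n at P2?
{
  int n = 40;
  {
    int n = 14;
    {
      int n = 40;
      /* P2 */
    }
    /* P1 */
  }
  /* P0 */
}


n declared in the same block as P2
n = 40


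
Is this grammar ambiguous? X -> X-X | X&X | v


'v-v&v' has two parse trees (no precedence encoded between - and &)
Ambiguous


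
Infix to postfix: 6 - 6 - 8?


Left to right (same or higher precedence on left)
Postfix: 6 6 - 8 -


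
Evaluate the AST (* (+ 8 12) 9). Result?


Evaluate inner: (+ 8 12) = 20
Evaluate root: (* 20 9) = 180
Result: 180


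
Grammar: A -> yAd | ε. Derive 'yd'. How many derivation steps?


Derivation: A => yAd => yd
Steps: 2


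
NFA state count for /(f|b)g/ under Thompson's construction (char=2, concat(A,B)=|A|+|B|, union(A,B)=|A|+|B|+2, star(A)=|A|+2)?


Syntax tree has 3 char leaf(s), 1 union(s), 0 star(s)
chars contribute 3×2 = 6; each union adds +2; each star adds +2
Total: 6 + 2 + 0 = 8 states


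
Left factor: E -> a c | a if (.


Common prefix: 'a'
Factored: E -> a E', E' -> c | if (


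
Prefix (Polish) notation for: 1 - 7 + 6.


left-to-right (same/higher precedence on left): tree is (+ (- 1 7) 6)
Prefix: + - 1 7 6


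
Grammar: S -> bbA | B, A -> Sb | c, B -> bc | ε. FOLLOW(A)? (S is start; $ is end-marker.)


$ ∈ FOLLOW(S). For each A -> αBβ: add FIRST(β)\{ε} to FOLLOW(B); if β nullable, add FOLLOW(A).
FOLLOW(A) = {$, b}


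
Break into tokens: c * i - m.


Scan left to right, longest-match per lexeme
Tokens: ID(c), OP(*), ID(i), OP(-), ID(m)


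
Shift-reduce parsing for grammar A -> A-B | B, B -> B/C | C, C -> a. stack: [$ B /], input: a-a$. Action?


no handle; shift 'a'
Action: shift


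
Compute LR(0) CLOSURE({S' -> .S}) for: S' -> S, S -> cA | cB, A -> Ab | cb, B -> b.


Start: S' -> .S
For each item with dot before a nonterminal B, add B -> .γ for every B-production
Closure: [S' -> .S, S -> .cA, S -> .cB]


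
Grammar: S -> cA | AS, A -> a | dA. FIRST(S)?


Per alternative of S: FIRST(cA) = {c}; FIRST(AS) = {a, d}
FIRST(S) = {a, c, d}


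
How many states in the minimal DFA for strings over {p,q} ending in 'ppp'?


Track the longest suffix of input matching a prefix of 'ppp': 4 classes (prefixes of length 0..3)
Minimal DFA: 4 states


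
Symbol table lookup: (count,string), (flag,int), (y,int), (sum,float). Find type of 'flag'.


Lookup 'flag' → type int


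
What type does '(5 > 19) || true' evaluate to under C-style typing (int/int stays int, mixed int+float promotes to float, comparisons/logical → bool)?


Operand types: bool || bool
Rule: logical operators take bool operands and yield bool
Result type: bool


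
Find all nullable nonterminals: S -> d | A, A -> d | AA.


A nonterminal is nullable iff some alternative derives ε (directly, or every symbol in it is nullable)
Nullable: {}


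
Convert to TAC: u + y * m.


Break into single-operator statements:
t1 = y * m
t2 = u + t1


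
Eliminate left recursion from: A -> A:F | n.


Left-recursive alternatives: A:F; non-recursive: n
Introduce A': A -> nA', A' -> :FA' | ε
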